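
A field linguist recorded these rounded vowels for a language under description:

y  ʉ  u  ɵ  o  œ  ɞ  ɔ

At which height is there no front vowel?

height            front     central   back    
high              y         ʉ         u       
high-mid          —         ɵ         o       
low-mid           œ         ɞ         ɔ       
Every height has a front member except high-mid, where /ø/ would be expected.

high-mid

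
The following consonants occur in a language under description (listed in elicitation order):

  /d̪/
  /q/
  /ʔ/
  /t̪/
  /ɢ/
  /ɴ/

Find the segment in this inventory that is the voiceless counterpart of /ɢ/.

/q/

/ɢ/ is a voiced uvular stop.
The voiceless counterpart is a voiceless uvular stop — in this inventory, /q/.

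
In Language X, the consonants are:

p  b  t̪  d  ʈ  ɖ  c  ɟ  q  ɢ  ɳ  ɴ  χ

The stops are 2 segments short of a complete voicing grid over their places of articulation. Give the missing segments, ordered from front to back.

Voiceless: /p/ (bilabial), /t̪/ (dental), /ʈ/ (retroflex), /c/ (palatal), /q/ (uvular).
Voiced: /b/ (bilabial), /d/ (alveolar), /ɖ/ (retroflex), /ɟ/ (palatal), /ɢ/ (uvular).
Gaps, from front to back: dental lacks voiced (/d̪/); alveolar lacks voiceless (/t/).

/d̪/, /t/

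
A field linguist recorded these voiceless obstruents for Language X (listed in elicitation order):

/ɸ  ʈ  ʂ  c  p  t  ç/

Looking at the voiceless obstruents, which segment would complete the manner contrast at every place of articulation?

bilabial: stop /p/, fricative /ɸ/.
alveolar: stop /t/, fricative —.
retroflex: stop /ʈ/, fricative /ʂ/.
palatal: stop /c/, fricative /ç/.
The alveolar row has no fricative member, so the gap is the alveolar fricative /s/.

/s/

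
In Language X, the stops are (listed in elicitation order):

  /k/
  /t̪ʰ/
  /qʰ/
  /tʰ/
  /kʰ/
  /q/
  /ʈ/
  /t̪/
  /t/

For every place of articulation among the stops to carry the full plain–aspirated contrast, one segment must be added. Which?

dental: plain /t̪/, aspirated /t̪ʰ/.
alveolar: plain /t/, aspirated /tʰ/.
retroflex: plain /ʈ/, aspirated —.
velar: plain /k/, aspirated /kʰ/.
uvular: plain /q/, aspirated /qʰ/.
The retroflex row has no aspirated member, so the gap is the aspirated retroflex stop /ʈʰ/.

/ʈʰ/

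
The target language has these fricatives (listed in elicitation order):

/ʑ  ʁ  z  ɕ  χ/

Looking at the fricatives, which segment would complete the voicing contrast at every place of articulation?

place of articulation  voiceless  voiced  
alveolar          —         z       
alveolo-palatal   ɕ         ʑ       
uvular            χ         ʁ       
The alveolar row has no voiceless member, so the gap is the voiceless alveolar fricative /s/.

/s/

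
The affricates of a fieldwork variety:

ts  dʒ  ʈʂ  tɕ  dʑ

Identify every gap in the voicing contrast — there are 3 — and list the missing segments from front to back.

/dz/, /tʃ/, /ɖʐ/

Voiceless: /ts/ (alveolar), /ʈʂ/ (retroflex), /tɕ/ (alveolo-palatal).
Voiced: /dʒ/ (postalveolar), /dʑ/ (alveolo-palatal).
Gaps, from front to back: alveolar lacks voiced (/dz/); postalveolar lacks voiceless (/tʃ/); retroflex lacks voiced (/ɖʐ/).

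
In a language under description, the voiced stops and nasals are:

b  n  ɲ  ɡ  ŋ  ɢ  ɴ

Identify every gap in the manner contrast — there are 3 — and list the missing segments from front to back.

place of articulation  oral stop  nasal   
bilabial          b         —       
alveolar          —         n       
palatal           —         ɲ       
velar             ɡ         ŋ       
uvular            ɢ         ɴ       
Gaps, from front to back: bilabial lacks nasal (/m/); alveolar lacks oral stop (/d/); palatal lacks oral stop (/ɟ/).

/m/, /d/, /ɟ/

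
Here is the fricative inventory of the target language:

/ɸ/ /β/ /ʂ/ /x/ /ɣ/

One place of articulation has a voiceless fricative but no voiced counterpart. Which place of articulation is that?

retroflex

Voiceless: /ɸ/ (bilabial), /ʂ/ (retroflex), /x/ (velar).
Voiced: /β/ (bilabial), /ɣ/ (velar).
Every place of articulation has a voiced member except retroflex, where /ʐ/ would be expected.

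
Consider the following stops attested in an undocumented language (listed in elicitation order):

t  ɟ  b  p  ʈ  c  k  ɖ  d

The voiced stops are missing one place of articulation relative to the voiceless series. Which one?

velar

place of articulation  voiceless  voiced  
bilabial          p         b       
alveolar          t         d       
retroflex         ʈ         ɖ       
palatal           c         ɟ       
velar             k         —       
Every place of articulation has a voiced member except velar, where /ɡ/ would be expected.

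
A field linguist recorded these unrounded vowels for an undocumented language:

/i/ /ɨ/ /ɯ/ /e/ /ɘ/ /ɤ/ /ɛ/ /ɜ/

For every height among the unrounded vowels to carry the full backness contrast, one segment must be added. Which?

/ʌ/

height            front     central   back    
high              i         ɨ         ɯ       
high-mid          e         ɘ         ɤ       
low-mid           ɛ         ɜ         —       
The low-mid row has no back member, so the gap is the low-mid back unrounded vowel /ʌ/.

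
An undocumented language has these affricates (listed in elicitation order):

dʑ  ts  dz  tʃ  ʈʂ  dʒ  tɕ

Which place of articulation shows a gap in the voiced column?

Voiceless: /ts/ (alveolar), /tʃ/ (postalveolar), /ʈʂ/ (retroflex), /tɕ/ (alveolo-palatal).
Voiced: /dz/ (alveolar), /dʒ/ (postalveolar), /dʑ/ (alveolo-palatal).
Every place of articulation has a voiced member except retroflex, where /ɖʐ/ would be expected.

retroflex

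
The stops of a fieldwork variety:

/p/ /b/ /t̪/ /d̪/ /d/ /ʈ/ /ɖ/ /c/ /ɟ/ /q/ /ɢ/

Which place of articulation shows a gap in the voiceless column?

Voiceless: /p/ (bilabial), /t̪/ (dental), /ʈ/ (retroflex), /c/ (palatal), /q/ (uvular).
Voiced: /b/ (bilabial), /d̪/ (dental), /d/ (alveolar), /ɖ/ (retroflex), /ɟ/ (palatal), /ɢ/ (uvular).
Every place of articulation has a voiceless member except alveolar, where /t/ would be expected.

alveolar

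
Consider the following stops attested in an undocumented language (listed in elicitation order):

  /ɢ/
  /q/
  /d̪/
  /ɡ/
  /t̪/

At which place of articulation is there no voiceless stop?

velar

Voiceless: /t̪/ (dental), /q/ (uvular).
Voiced: /d̪/ (dental), /ɡ/ (velar), /ɢ/ (uvular).
Every place of articulation has a voiceless member except velar, where /k/ would be expected.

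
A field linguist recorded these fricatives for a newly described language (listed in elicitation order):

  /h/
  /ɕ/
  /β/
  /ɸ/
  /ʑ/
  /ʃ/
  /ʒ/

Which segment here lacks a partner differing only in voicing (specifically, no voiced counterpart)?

/h/

Bilabial: /ɸ/ ~ /β/
Postalveolar: /ʃ/ ~ /ʒ/
Alveolo-palatal: /ɕ/ ~ /ʑ/
Glottal: only /h/ (voiceless); no voiced partner.
So /h/ is the unpaired segment.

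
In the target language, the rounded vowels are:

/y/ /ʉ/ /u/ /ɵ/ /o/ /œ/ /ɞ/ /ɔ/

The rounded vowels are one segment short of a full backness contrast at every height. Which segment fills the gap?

/ø/

height            front     central   back    
high              y         ʉ         u       
high-mid          —         ɵ         o       
low-mid           œ         ɞ         ɔ       
The high-mid row has no front member, so the gap is the high-mid front rounded vowel /ø/.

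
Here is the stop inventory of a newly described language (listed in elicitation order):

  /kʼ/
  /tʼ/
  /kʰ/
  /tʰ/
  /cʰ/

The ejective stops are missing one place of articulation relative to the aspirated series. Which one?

palatal

alveolar: aspirated /tʰ/, ejective /tʼ/.
palatal: aspirated /cʰ/, ejective —.
velar: aspirated /kʰ/, ejective /kʼ/.
Every place of articulation has an ejective member except palatal, where /cʼ/ would be expected.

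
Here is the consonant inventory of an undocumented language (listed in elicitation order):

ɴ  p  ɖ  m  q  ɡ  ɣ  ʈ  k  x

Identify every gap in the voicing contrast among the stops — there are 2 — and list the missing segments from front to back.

place of articulation  voiceless  voiced  
bilabial          p         —       
retroflex         ʈ         ɖ       
velar             k         ɡ       
uvular            q         —       
Gaps, from front to back: bilabial lacks voiced (/b/); uvular lacks voiced (/ɢ/).

/b/, /ɢ/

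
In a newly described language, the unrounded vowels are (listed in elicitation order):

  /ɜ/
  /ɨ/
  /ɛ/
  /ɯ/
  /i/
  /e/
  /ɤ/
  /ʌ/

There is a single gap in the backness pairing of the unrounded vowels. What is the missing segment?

/ɘ/

Front: /i/ (high), /e/ (high-mid), /ɛ/ (low-mid).
Central: /ɨ/ (high), /ɜ/ (low-mid).
Back: /ɯ/ (high), /ɤ/ (high-mid), /ʌ/ (low-mid).
The high-mid row has no central member, so the gap is the high-mid central unrounded vowel /ɘ/.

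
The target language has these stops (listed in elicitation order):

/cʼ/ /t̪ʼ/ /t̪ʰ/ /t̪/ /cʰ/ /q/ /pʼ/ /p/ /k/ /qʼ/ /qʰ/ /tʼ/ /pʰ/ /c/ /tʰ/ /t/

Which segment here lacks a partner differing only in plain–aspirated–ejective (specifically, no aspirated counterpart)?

/k/

Bilabial: /p/ ~ /pʰ/ ~ /pʼ/
Dental: /t̪/ ~ /t̪ʰ/ ~ /t̪ʼ/
Alveolar: /t/ ~ /tʰ/ ~ /tʼ/
Palatal: /c/ ~ /cʰ/ ~ /cʼ/
Uvular: /q/ ~ /qʰ/ ~ /qʼ/
Velar: only /k/ (plain); no aspirated partner.
So /k/ is the unpaired segment.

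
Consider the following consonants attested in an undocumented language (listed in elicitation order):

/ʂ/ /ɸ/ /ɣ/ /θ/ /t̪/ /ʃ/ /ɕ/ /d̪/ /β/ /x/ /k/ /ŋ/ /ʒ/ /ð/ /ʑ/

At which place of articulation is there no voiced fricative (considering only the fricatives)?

bilabial: voiceless /ɸ/, voiced /β/.
dental: voiceless /θ/, voiced /ð/.
postalveolar: voiceless /ʃ/, voiced /ʒ/.
retroflex: voiceless /ʂ/, voiced —.
alveolo-palatal: voiceless /ɕ/, voiced /ʑ/.
velar: voiceless /x/, voiced /ɣ/.
Every place of articulation has a voiced member except retroflex, where /ʐ/ would be expected.

retroflex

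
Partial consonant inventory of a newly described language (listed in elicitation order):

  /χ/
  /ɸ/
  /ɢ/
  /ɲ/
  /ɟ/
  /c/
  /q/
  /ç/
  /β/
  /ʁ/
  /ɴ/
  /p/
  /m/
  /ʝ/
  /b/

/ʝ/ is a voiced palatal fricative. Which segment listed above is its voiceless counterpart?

The voiceless counterpart is a voiceless palatal fricative — in this inventory, /ç/.

/ç/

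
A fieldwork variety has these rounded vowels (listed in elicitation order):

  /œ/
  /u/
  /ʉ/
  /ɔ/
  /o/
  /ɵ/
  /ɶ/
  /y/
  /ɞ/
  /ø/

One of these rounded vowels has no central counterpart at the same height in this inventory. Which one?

/ɶ/

High: /y/ ~ /ʉ/ ~ /u/
High-mid: /ø/ ~ /ɵ/ ~ /o/
Low-mid: /œ/ ~ /ɞ/ ~ /ɔ/
Low: only /ɶ/ (front); no central partner.
So /ɶ/ is the unpaired segment.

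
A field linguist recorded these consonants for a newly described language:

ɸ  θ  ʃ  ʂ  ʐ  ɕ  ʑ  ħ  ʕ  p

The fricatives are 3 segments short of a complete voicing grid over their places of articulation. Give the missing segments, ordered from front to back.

place of articulation  voiceless  voiced  
bilabial          ɸ         —       
dental            θ         —       
postalveolar      ʃ         —       
retroflex         ʂ         ʐ       
alveolo-palatal   ɕ         ʑ       
pharyngeal        ħ         ʕ       
Gaps, from front to back: bilabial lacks voiced (/β/); dental lacks voiced (/ð/); postalveolar lacks voiced (/ʒ/).

/β/, /ð/, /ʒ/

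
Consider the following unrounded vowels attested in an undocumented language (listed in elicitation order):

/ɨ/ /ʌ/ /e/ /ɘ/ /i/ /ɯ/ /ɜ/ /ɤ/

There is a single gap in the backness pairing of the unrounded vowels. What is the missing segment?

/ɛ/

high: front /i/, central /ɨ/, back /ɯ/.
high-mid: front /e/, central /ɘ/, back /ɤ/.
low-mid: front —, central /ɜ/, back /ʌ/.
The low-mid row has no front member, so the gap is the low-mid front unrounded vowel /ɛ/.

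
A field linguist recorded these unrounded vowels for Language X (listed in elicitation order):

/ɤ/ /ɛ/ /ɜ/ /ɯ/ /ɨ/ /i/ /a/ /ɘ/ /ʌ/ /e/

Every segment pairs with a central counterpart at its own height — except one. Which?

/a/

High: /i/ ~ /ɨ/ ~ /ɯ/
High-mid: /e/ ~ /ɘ/ ~ /ɤ/
Low-mid: /ɛ/ ~ /ɜ/ ~ /ʌ/
Low: only /a/ (front); no central partner.
So /a/ is the unpaired segment.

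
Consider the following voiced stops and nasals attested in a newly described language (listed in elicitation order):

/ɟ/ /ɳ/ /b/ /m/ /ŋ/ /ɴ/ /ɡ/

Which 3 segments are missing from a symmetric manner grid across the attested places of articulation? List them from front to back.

/ɖ/, /ɲ/, /ɢ/

place of articulation  oral stop  nasal   
bilabial          b         m       
retroflex         —         ɳ       
palatal           ɟ         —       
velar             ɡ         ŋ       
uvular            —         ɴ       
Gaps, from front to back: retroflex lacks oral stop (/ɖ/); palatal lacks nasal (/ɲ/); uvular lacks oral stop (/ɢ/).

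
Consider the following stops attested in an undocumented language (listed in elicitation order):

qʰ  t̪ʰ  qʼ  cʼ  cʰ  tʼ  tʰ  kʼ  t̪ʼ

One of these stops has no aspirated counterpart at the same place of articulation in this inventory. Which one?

/kʼ/

Dental: /t̪ʰ/ ~ /t̪ʼ/
Alveolar: /tʰ/ ~ /tʼ/
Palatal: /cʰ/ ~ /cʼ/
Uvular: /qʰ/ ~ /qʼ/
Velar: only /kʼ/ (ejective); no aspirated partner.
So /kʼ/ is the unpaired segment.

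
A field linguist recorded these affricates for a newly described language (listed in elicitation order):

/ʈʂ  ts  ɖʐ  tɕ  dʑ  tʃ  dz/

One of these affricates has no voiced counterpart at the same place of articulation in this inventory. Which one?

/tʃ/

Alveolar: /ts/ ~ /dz/
Retroflex: /ʈʂ/ ~ /ɖʐ/
Alveolo-palatal: /tɕ/ ~ /dʑ/
Postalveolar: only /tʃ/ (voiceless); no voiced partner.
So /tʃ/ is the unpaired segment.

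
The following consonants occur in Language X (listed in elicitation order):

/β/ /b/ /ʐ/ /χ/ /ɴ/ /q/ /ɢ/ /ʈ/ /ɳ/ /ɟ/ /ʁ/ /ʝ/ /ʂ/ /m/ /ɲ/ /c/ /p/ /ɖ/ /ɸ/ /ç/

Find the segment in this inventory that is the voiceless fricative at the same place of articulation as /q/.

/χ/

/q/ is a voiceless uvular stop.
The voiceless fricative at the same place is a voiceless uvular fricative — in this inventory, /χ/.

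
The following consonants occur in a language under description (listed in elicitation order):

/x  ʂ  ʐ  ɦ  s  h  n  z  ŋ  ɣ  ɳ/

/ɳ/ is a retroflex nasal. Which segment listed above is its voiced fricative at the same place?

The voiced fricative at the same place is a voiced retroflex fricative — in this inventory, /ʐ/.

/ʐ/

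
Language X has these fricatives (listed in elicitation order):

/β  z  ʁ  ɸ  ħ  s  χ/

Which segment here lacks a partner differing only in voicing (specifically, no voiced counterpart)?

/ħ/

Bilabial: /ɸ/ ~ /β/
Alveolar: /s/ ~ /z/
Uvular: /χ/ ~ /ʁ/
Pharyngeal: only /ħ/ (voiceless); no voiced partner.
So /ħ/ is the unpaired segment.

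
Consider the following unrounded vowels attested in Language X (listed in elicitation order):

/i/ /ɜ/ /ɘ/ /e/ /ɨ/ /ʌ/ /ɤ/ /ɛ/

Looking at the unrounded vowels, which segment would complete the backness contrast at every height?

high: front /i/, central /ɨ/, back —.
high-mid: front /e/, central /ɘ/, back /ɤ/.
low-mid: front /ɛ/, central /ɜ/, back /ʌ/.
The high row has no back member, so the gap is the high back unrounded vowel /ɯ/.

/ɯ/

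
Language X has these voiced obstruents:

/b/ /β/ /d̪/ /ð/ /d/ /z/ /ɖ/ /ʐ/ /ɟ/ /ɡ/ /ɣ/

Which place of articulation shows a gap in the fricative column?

bilabial: stop /b/, fricative /β/.
dental: stop /d̪/, fricative /ð/.
alveolar: stop /d/, fricative /z/.
retroflex: stop /ɖ/, fricative /ʐ/.
palatal: stop /ɟ/, fricative —.
velar: stop /ɡ/, fricative /ɣ/.
Every place of articulation has a fricative member except palatal, where /ʝ/ would be expected.

palatal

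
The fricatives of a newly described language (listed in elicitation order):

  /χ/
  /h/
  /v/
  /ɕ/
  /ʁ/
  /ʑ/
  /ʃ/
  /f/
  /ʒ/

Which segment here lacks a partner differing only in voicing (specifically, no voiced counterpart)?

/h/

Labiodental: /f/ ~ /v/
Postalveolar: /ʃ/ ~ /ʒ/
Alveolo-palatal: /ɕ/ ~ /ʑ/
Uvular: /χ/ ~ /ʁ/
Glottal: only /h/ (voiceless); no voiced partner.
So /h/ is the unpaired segment.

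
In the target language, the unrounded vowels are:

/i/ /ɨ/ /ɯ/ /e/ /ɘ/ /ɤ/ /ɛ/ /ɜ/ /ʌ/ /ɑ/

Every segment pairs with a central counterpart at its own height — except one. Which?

/ɑ/

High: /i/ ~ /ɨ/ ~ /ɯ/
High-mid: /e/ ~ /ɘ/ ~ /ɤ/
Low-mid: /ɛ/ ~ /ɜ/ ~ /ʌ/
Low: only /ɑ/ (back); no central partner.
So /ɑ/ is the unpaired segment.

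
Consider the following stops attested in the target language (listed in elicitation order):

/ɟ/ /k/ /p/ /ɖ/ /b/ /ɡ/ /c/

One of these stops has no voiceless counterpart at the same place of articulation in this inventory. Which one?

Bilabial: /p/ ~ /b/
Palatal: /c/ ~ /ɟ/
Velar: /k/ ~ /ɡ/
Retroflex: only /ɖ/ (voiced); no voiceless partner.
So /ɖ/ is the unpaired segment.

/ɖ/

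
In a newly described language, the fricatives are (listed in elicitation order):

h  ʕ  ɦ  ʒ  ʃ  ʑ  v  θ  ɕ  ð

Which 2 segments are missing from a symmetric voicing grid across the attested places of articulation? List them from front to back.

/f/, /ħ/

place of articulation  voiceless  voiced  
labiodental       —         v       
dental            θ         ð       
postalveolar      ʃ         ʒ       
alveolo-palatal   ɕ         ʑ       
pharyngeal        —         ʕ       
glottal           h         ɦ       
Gaps, from front to back: labiodental lacks voiceless (/f/); pharyngeal lacks voiceless (/ħ/).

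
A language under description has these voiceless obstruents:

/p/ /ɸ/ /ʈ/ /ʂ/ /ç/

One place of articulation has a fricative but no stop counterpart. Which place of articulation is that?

palatal

bilabial: stop /p/, fricative /ɸ/.
retroflex: stop /ʈ/, fricative /ʂ/.
palatal: stop —, fricative /ç/.
Every place of articulation has a stop member except palatal, where /c/ would be expected.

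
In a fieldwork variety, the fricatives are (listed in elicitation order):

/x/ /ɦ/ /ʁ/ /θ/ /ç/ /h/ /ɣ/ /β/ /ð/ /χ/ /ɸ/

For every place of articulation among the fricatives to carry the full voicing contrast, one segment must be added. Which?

place of articulation  voiceless  voiced  
bilabial          ɸ         β       
dental            θ         ð       
palatal           ç         —       
velar             x         ɣ       
uvular            χ         ʁ       
glottal           h         ɦ       
The palatal row has no voiced member, so the gap is the voiced palatal fricative /ʝ/.

/ʝ/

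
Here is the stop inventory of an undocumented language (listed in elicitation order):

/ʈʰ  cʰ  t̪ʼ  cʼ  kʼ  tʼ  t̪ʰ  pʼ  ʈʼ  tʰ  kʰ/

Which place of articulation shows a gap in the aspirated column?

bilabial

Aspirated: /t̪ʰ/ (dental), /tʰ/ (alveolar), /ʈʰ/ (retroflex), /cʰ/ (palatal), /kʰ/ (velar).
Ejective: /pʼ/ (bilabial), /t̪ʼ/ (dental), /tʼ/ (alveolar), /ʈʼ/ (retroflex), /cʼ/ (palatal), /kʼ/ (velar).
Every place of articulation has an aspirated member except bilabial, where /pʰ/ would be expected.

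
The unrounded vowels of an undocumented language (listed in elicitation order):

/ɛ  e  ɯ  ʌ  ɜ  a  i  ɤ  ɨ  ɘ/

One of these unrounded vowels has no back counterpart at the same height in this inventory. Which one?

/a/

High: /i/ ~ /ɨ/ ~ /ɯ/
High-mid: /e/ ~ /ɘ/ ~ /ɤ/
Low-mid: /ɛ/ ~ /ɜ/ ~ /ʌ/
Low: only /a/ (front); no back partner.
So /a/ is the unpaired segment.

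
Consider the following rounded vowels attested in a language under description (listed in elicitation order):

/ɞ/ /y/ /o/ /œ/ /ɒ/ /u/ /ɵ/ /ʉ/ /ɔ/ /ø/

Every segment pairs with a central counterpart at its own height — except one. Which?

High: /y/ ~ /ʉ/ ~ /u/
High-mid: /ø/ ~ /ɵ/ ~ /o/
Low-mid: /œ/ ~ /ɞ/ ~ /ɔ/
Low: only /ɒ/ (back); no central partner.
So /ɒ/ is the unpaired segment.

/ɒ/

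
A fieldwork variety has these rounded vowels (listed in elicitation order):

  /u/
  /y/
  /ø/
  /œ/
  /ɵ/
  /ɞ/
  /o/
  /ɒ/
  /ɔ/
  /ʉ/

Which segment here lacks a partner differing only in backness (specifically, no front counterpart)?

/ɒ/

High: /y/ ~ /ʉ/ ~ /u/
High-mid: /ø/ ~ /ɵ/ ~ /o/
Low-mid: /œ/ ~ /ɞ/ ~ /ɔ/
Low: only /ɒ/ (back); no front partner.
So /ɒ/ is the unpaired segment.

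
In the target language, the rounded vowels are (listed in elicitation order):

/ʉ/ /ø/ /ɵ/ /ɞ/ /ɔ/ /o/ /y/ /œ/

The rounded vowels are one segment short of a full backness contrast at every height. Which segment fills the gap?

high: front /y/, central /ʉ/, back —.
high-mid: front /ø/, central /ɵ/, back /o/.
low-mid: front /œ/, central /ɞ/, back /ɔ/.
The high row has no back member, so the gap is the high back rounded vowel /u/.

/u/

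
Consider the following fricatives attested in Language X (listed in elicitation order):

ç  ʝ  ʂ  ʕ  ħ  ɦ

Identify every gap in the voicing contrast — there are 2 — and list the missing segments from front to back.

/ʐ/, /h/

place of articulation  voiceless  voiced  
retroflex         ʂ         —       
palatal           ç         ʝ       
pharyngeal        ħ         ʕ       
glottal           —         ɦ       
Gaps, from front to back: retroflex lacks voiced (/ʐ/); glottal lacks voiceless (/h/).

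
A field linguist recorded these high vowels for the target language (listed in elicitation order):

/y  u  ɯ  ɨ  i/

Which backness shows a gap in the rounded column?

central

Unrounded: /i/ (front), /ɨ/ (central), /ɯ/ (back).
Rounded: /y/ (front), /u/ (back).
Every backness has a rounded member except central, where /ʉ/ would be expected.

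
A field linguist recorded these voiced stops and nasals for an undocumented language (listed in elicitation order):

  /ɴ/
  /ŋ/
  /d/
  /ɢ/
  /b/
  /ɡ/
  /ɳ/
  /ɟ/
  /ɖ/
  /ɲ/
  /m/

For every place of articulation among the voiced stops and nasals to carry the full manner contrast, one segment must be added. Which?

/n/

place of articulation  oral stop  nasal   
bilabial          b         m       
alveolar          d         —       
retroflex         ɖ         ɳ       
palatal           ɟ         ɲ       
velar             ɡ         ŋ       
uvular            ɢ         ɴ       
The alveolar row has no nasal member, so the gap is the alveolar nasal /n/.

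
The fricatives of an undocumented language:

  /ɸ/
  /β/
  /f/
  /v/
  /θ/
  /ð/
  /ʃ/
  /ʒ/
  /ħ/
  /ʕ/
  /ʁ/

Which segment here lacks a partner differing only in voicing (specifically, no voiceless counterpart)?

/ʁ/

Bilabial: /ɸ/ ~ /β/
Labiodental: /f/ ~ /v/
Dental: /θ/ ~ /ð/
Postalveolar: /ʃ/ ~ /ʒ/
Pharyngeal: /ħ/ ~ /ʕ/
Uvular: only /ʁ/ (voiced); no voiceless partner.
So /ʁ/ is the unpaired segment.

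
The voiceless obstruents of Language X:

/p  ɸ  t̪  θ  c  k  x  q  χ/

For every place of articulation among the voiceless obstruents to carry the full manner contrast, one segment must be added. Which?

Stop: /p/ (bilabial), /t̪/ (dental), /c/ (palatal), /k/ (velar), /q/ (uvular).
Fricative: /ɸ/ (bilabial), /θ/ (dental), /x/ (velar), /χ/ (uvular).
The palatal row has no fricative member, so the gap is the palatal fricative /ç/.

/ç/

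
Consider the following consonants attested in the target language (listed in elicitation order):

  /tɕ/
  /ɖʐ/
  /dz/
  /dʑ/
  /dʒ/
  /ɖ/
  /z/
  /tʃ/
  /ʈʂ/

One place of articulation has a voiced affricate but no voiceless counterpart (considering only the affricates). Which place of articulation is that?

Voiceless: /tʃ/ (postalveolar), /ʈʂ/ (retroflex), /tɕ/ (alveolo-palatal).
Voiced: /dz/ (alveolar), /dʒ/ (postalveolar), /ɖʐ/ (retroflex), /dʑ/ (alveolo-palatal).
Every place of articulation has a voiceless member except alveolar, where /ts/ would be expected.

alveolar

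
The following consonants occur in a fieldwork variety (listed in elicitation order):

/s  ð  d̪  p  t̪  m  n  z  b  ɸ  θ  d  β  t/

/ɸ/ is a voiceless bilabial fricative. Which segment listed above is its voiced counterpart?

The voiced counterpart is a voiced bilabial fricative — in this inventory, /β/.

/β/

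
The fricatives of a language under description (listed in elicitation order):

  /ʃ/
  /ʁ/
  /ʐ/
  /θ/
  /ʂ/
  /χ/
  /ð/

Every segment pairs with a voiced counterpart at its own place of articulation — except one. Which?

/ʃ/

Dental: /θ/ ~ /ð/
Retroflex: /ʂ/ ~ /ʐ/
Uvular: /χ/ ~ /ʁ/
Postalveolar: only /ʃ/ (voiceless); no voiced partner.
So /ʃ/ is the unpaired segment.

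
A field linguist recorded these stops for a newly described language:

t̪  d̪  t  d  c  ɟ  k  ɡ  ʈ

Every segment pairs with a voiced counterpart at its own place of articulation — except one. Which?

Dental: /t̪/ ~ /d̪/
Alveolar: /t/ ~ /d/
Palatal: /c/ ~ /ɟ/
Velar: /k/ ~ /ɡ/
Retroflex: only /ʈ/ (voiceless); no voiced partner.
So /ʈ/ is the unpaired segment.

/ʈ/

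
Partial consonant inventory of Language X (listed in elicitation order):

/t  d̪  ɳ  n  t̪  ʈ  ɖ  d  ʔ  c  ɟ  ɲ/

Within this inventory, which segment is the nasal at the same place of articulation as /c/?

/ɲ/

/c/ is a voiceless palatal stop.
The nasal at the same place is a palatal nasal — in this inventory, /ɲ/.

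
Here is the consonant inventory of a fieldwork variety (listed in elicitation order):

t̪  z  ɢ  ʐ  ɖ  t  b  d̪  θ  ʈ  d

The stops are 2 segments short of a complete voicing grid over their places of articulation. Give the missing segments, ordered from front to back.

Voiceless: /t̪/ (dental), /t/ (alveolar), /ʈ/ (retroflex).
Voiced: /b/ (bilabial), /d̪/ (dental), /d/ (alveolar), /ɖ/ (retroflex), /ɢ/ (uvular).
Gaps, from front to back: bilabial lacks voiceless (/p/); uvular lacks voiceless (/q/).

/p/, /q/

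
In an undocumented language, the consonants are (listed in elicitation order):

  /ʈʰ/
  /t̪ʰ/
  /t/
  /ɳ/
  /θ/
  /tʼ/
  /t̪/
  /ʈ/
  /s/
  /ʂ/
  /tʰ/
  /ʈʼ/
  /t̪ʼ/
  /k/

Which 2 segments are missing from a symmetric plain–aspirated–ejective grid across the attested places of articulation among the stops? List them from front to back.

Plain: /t̪/ (dental), /t/ (alveolar), /ʈ/ (retroflex), /k/ (velar).
Aspirated: /t̪ʰ/ (dental), /tʰ/ (alveolar), /ʈʰ/ (retroflex).
Ejective: /t̪ʼ/ (dental), /tʼ/ (alveolar), /ʈʼ/ (retroflex).
Gaps, from front to back: velar lacks aspirated (/kʰ/); velar lacks ejective (/kʼ/).

/kʰ/, /kʼ/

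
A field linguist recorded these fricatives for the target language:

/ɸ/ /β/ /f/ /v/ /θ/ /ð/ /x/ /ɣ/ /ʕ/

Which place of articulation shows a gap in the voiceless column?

pharyngeal

Voiceless: /ɸ/ (bilabial), /f/ (labiodental), /θ/ (dental), /x/ (velar).
Voiced: /β/ (bilabial), /v/ (labiodental), /ð/ (dental), /ɣ/ (velar), /ʕ/ (pharyngeal).
Every place of articulation has a voiceless member except pharyngeal, where /ħ/ would be expected.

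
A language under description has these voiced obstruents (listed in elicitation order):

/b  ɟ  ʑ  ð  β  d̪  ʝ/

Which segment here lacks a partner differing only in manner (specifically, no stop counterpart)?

Bilabial: /b/ ~ /β/
Dental: /d̪/ ~ /ð/
Palatal: /ɟ/ ~ /ʝ/
Alveolo-palatal: only /ʑ/ (fricative); no stop partner.
So /ʑ/ is the unpaired segment.

/ʑ/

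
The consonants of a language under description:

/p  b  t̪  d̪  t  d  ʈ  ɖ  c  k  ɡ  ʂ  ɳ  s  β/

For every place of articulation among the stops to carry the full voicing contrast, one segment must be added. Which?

Voiceless: /p/ (bilabial), /t̪/ (dental), /t/ (alveolar), /ʈ/ (retroflex), /c/ (palatal), /k/ (velar).
Voiced: /b/ (bilabial), /d̪/ (dental), /d/ (alveolar), /ɖ/ (retroflex), /ɡ/ (velar).
The palatal row has no voiced member, so the gap is the voiced palatal stop /ɟ/.

/ɟ/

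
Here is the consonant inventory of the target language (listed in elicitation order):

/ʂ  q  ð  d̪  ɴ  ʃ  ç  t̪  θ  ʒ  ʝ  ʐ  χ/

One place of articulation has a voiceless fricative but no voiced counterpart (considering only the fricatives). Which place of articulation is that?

uvular

dental: voiceless /θ/, voiced /ð/.
postalveolar: voiceless /ʃ/, voiced /ʒ/.
retroflex: voiceless /ʂ/, voiced /ʐ/.
palatal: voiceless /ç/, voiced /ʝ/.
uvular: voiceless /χ/, voiced —.
Every place of articulation has a voiced member except uvular, where /ʁ/ would be expected.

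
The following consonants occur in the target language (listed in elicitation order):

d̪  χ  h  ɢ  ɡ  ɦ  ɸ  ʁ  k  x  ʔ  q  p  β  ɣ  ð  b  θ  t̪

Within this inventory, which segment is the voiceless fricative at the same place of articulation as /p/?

/ɸ/

/p/ is a voiceless bilabial stop.
The voiceless fricative at the same place is a voiceless bilabial fricative — in this inventory, /ɸ/.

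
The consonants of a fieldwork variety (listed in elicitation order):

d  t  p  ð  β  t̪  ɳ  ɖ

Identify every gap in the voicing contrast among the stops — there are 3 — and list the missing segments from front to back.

bilabial: voiceless /p/, voiced —.
dental: voiceless /t̪/, voiced —.
alveolar: voiceless /t/, voiced /d/.
retroflex: voiceless —, voiced /ɖ/.
Gaps, from front to back: bilabial lacks voiced (/b/); dental lacks voiced (/d̪/); retroflex lacks voiceless (/ʈ/).

/b/, /d̪/, /ʈ/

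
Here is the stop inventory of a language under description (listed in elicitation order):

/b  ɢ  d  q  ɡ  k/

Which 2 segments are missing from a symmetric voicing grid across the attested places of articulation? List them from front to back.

Voiceless: /k/ (velar), /q/ (uvular).
Voiced: /b/ (bilabial), /d/ (alveolar), /ɡ/ (velar), /ɢ/ (uvular).
Gaps, from front to back: bilabial lacks voiceless (/p/); alveolar lacks voiceless (/t/).

/p/, /t/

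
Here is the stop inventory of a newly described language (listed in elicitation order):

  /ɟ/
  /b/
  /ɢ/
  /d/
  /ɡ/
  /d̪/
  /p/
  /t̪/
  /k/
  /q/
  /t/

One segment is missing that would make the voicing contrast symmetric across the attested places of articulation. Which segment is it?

Voiceless: /p/ (bilabial), /t̪/ (dental), /t/ (alveolar), /k/ (velar), /q/ (uvular).
Voiced: /b/ (bilabial), /d̪/ (dental), /d/ (alveolar), /ɟ/ (palatal), /ɡ/ (velar), /ɢ/ (uvular).
The palatal row has no voiceless member, so the gap is the voiceless palatal stop /c/.

/c/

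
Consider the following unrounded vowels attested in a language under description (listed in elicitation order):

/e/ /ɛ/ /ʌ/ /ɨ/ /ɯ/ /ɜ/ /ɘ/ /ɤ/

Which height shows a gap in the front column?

Front: /e/ (high-mid), /ɛ/ (low-mid).
Central: /ɨ/ (high), /ɘ/ (high-mid), /ɜ/ (low-mid).
Back: /ɯ/ (high), /ɤ/ (high-mid), /ʌ/ (low-mid).
Every height has a front member except high, where /i/ would be expected.

high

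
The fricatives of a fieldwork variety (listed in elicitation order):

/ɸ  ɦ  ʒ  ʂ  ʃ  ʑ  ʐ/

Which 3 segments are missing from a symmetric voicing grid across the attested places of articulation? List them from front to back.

place of articulation  voiceless  voiced  
bilabial          ɸ         —       
postalveolar      ʃ         ʒ       
retroflex         ʂ         ʐ       
alveolo-palatal   —         ʑ       
glottal           —         ɦ       
Gaps, from front to back: bilabial lacks voiced (/β/); alveolo-palatal lacks voiceless (/ɕ/); glottal lacks voiceless (/h/).

/β/, /ɕ/, /h/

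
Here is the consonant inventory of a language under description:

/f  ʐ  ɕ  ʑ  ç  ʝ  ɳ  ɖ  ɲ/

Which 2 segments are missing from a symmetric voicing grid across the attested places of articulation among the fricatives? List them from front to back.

/v/, /ʂ/

Voiceless: /f/ (labiodental), /ɕ/ (alveolo-palatal), /ç/ (palatal).
Voiced: /ʐ/ (retroflex), /ʑ/ (alveolo-palatal), /ʝ/ (palatal).
Gaps, from front to back: labiodental lacks voiced (/v/); retroflex lacks voiceless (/ʂ/).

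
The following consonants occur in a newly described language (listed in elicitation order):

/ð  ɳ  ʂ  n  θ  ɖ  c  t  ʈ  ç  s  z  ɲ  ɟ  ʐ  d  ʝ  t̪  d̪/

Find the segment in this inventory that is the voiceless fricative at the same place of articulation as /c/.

/c/ is a voiceless palatal stop.
The voiceless fricative at the same place is a voiceless palatal fricative — in this inventory, /ç/.

/ç/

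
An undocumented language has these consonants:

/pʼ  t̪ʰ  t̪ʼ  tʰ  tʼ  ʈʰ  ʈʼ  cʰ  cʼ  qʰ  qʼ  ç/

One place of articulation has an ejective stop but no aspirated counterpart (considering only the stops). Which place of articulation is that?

bilabial

place of articulation  aspirated  ejective
bilabial          —         pʼ      
dental            t̪ʰ       t̪ʼ     
alveolar          tʰ        tʼ      
retroflex         ʈʰ        ʈʼ      
palatal           cʰ        cʼ      
uvular            qʰ        qʼ      
Every place of articulation has an aspirated member except bilabial, where /pʰ/ would be expected.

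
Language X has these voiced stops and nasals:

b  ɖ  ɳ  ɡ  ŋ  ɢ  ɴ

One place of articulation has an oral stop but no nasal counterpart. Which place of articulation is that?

bilabial: oral stop /b/, nasal —.
retroflex: oral stop /ɖ/, nasal /ɳ/.
velar: oral stop /ɡ/, nasal /ŋ/.
uvular: oral stop /ɢ/, nasal /ɴ/.
Every place of articulation has a nasal member except bilabial, where /m/ would be expected.

bilabial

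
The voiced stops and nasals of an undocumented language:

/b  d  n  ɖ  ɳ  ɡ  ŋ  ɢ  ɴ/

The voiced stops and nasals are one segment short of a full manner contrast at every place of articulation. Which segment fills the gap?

/m/

Oral stop: /b/ (bilabial), /d/ (alveolar), /ɖ/ (retroflex), /ɡ/ (velar), /ɢ/ (uvular).
Nasal: /n/ (alveolar), /ɳ/ (retroflex), /ŋ/ (velar), /ɴ/ (uvular).
The bilabial row has no nasal member, so the gap is the bilabial nasal /m/.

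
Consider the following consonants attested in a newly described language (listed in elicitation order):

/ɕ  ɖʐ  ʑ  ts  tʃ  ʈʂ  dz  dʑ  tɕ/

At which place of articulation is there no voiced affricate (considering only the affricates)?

Voiceless: /ts/ (alveolar), /tʃ/ (postalveolar), /ʈʂ/ (retroflex), /tɕ/ (alveolo-palatal).
Voiced: /dz/ (alveolar), /ɖʐ/ (retroflex), /dʑ/ (alveolo-palatal).
Every place of articulation has a voiced member except postalveolar, where /dʒ/ would be expected.

postalveolar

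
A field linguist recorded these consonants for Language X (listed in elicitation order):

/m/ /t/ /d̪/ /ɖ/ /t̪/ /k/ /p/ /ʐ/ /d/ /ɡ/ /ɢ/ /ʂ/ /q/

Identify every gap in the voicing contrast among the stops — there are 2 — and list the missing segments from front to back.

/b/, /ʈ/

bilabial: voiceless /p/, voiced —.
dental: voiceless /t̪/, voiced /d̪/.
alveolar: voiceless /t/, voiced /d/.
retroflex: voiceless —, voiced /ɖ/.
velar: voiceless /k/, voiced /ɡ/.
uvular: voiceless /q/, voiced /ɢ/.
Gaps, from front to back: bilabial lacks voiced (/b/); retroflex lacks voiceless (/ʈ/).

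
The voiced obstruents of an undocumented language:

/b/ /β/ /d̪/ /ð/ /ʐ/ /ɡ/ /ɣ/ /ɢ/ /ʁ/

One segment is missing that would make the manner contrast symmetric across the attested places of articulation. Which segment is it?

place of articulation  stop      fricative
bilabial          b         β       
dental            d̪        ð       
retroflex         —         ʐ       
velar             ɡ         ɣ       
uvular            ɢ         ʁ       
The retroflex row has no stop member, so the gap is the retroflex stop /ɖ/.

/ɖ/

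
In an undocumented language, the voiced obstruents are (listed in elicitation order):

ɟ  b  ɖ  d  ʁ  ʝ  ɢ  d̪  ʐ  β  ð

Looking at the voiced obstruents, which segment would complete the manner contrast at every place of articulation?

bilabial: stop /b/, fricative /β/.
dental: stop /d̪/, fricative /ð/.
alveolar: stop /d/, fricative —.
retroflex: stop /ɖ/, fricative /ʐ/.
palatal: stop /ɟ/, fricative /ʝ/.
uvular: stop /ɢ/, fricative /ʁ/.
The alveolar row has no fricative member, so the gap is the alveolar fricative /z/.

/z/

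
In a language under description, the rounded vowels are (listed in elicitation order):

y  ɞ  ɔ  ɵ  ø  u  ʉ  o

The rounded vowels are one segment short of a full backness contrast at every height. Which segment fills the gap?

high: front /y/, central /ʉ/, back /u/.
high-mid: front /ø/, central /ɵ/, back /o/.
low-mid: front —, central /ɞ/, back /ɔ/.
The low-mid row has no front member, so the gap is the low-mid front rounded vowel /œ/.

/œ/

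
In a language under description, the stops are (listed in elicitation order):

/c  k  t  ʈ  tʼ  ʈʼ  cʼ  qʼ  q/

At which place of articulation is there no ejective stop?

Plain: /t/ (alveolar), /ʈ/ (retroflex), /c/ (palatal), /k/ (velar), /q/ (uvular).
Ejective: /tʼ/ (alveolar), /ʈʼ/ (retroflex), /cʼ/ (palatal), /qʼ/ (uvular).
Every place of articulation has an ejective member except velar, where /kʼ/ would be expected.

velar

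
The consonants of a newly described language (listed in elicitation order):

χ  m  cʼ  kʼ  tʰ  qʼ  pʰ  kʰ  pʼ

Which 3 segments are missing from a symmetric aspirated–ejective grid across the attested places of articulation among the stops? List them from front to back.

Aspirated: /pʰ/ (bilabial), /tʰ/ (alveolar), /kʰ/ (velar).
Ejective: /pʼ/ (bilabial), /cʼ/ (palatal), /kʼ/ (velar), /qʼ/ (uvular).
Gaps, from front to back: alveolar lacks ejective (/tʼ/); palatal lacks aspirated (/cʰ/); uvular lacks aspirated (/qʰ/).

/tʼ/, /cʰ/, /qʰ/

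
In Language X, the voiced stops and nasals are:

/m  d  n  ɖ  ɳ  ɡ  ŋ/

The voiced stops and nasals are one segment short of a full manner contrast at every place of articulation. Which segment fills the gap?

place of articulation  oral stop  nasal   
bilabial          —         m       
alveolar          d         n       
retroflex         ɖ         ɳ       
velar             ɡ         ŋ       
The bilabial row has no oral stop member, so the gap is the bilabial oral stop /b/.

/b/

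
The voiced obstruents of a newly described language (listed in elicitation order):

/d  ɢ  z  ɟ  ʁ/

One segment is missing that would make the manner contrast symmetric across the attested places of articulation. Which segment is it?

alveolar: stop /d/, fricative /z/.
palatal: stop /ɟ/, fricative —.
uvular: stop /ɢ/, fricative /ʁ/.
The palatal row has no fricative member, so the gap is the palatal fricative /ʝ/.

/ʝ/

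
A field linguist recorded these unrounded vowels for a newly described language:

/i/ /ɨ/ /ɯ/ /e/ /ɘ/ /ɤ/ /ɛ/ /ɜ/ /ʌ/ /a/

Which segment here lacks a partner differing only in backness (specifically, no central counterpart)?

/a/

High: /i/ ~ /ɨ/ ~ /ɯ/
High-mid: /e/ ~ /ɘ/ ~ /ɤ/
Low-mid: /ɛ/ ~ /ɜ/ ~ /ʌ/
Low: only /a/ (front); no central partner.
So /a/ is the unpaired segment.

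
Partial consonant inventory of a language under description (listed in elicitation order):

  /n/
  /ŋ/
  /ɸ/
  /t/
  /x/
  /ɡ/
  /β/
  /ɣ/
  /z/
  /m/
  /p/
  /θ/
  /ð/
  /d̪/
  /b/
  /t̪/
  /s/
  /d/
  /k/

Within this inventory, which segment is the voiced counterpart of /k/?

/ɡ/

/k/ is a voiceless velar stop.
The voiced counterpart is a voiced velar stop — in this inventory, /ɡ/.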